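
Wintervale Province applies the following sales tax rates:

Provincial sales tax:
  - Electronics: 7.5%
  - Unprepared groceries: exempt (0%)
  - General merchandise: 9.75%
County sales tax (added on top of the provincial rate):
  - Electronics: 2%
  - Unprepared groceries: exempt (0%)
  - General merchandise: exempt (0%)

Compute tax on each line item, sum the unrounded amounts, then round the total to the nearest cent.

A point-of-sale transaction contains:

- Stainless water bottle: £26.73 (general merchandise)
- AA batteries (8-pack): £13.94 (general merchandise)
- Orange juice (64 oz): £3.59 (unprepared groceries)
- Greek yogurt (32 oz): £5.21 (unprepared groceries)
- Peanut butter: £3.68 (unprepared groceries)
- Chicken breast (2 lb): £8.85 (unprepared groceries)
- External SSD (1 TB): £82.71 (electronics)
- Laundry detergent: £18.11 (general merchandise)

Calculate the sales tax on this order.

Stainless water bottle £26.73: general merchandise → 9.75% + 0% county = 9.75% → £2.606175
AA batteries (8-pack) £13.94: general merchandise → 9.75% + 0% county = 9.75% → £1.35915
Orange juice (64 oz) £3.59: unprepared groceries → 0% + 0% county = 0% → £0.00
Greek yogurt (32 oz) £5.21: unprepared groceries → 0% + 0% county = 0% → £0.00
Peanut butter £3.68: unprepared groceries → 0% + 0% county = 0% → £0.00
Chicken breast (2 lb) £8.85: unprepared groceries → 0% + 0% county = 0% → £0.00
External SSD (1 TB) £82.71: electronics → 7.5% + 2% county = 9.5% → £7.85745
Laundry detergent £18.11: general merchandise → 9.75% + 0% county = 9.75% → £1.765725
Unrounded tax sum = £13.5885 → £13.59

£13.59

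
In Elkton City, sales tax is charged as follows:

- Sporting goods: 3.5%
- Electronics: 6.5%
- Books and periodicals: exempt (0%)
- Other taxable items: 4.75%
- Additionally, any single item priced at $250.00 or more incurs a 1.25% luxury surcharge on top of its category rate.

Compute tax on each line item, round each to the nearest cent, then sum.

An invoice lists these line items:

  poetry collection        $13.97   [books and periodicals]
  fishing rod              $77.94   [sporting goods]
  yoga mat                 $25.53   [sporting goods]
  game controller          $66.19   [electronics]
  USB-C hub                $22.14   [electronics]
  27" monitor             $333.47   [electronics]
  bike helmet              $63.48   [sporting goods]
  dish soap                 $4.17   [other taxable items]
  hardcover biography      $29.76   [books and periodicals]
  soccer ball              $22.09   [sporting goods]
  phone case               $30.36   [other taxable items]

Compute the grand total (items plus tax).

Poetry collection $13.97: books and periodicals → 0% → $0.00
Fishing rod $77.94: sporting goods → 3.5% → $2.73
Yoga mat $25.53: sporting goods → 3.5% → $0.89
Game controller $66.19: electronics → 6.5% → $4.30
USB-C hub $22.14: electronics → 6.5% → $1.44
27" monitor $333.47: electronics → 6.5% + 1.25% surcharge = 7.75% → $25.84
Bike helmet $63.48: sporting goods → 3.5% → $2.22
Dish soap $4.17: other taxable items → 4.75% → $0.20
Hardcover biography $29.76: books and periodicals → 0% → $0.00
Soccer ball $22.09: sporting goods → 3.5% → $0.77
Phone case $30.36: other taxable items → 4.75% → $1.44
Subtotal = $689.10; tax = $39.83; total due = $728.93

$728.93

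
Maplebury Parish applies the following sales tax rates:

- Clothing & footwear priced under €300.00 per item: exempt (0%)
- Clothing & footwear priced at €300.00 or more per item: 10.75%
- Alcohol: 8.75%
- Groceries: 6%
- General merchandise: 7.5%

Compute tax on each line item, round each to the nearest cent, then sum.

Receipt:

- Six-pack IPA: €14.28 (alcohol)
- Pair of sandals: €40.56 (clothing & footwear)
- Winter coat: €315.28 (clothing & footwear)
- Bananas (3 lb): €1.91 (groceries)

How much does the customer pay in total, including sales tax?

€407.28

Six-pack IPA €14.28: alcohol → 8.75% → €1.25
Pair of sandals €40.56: clothing & footwear, under €300.00 → 0% → €0.00
Winter coat €315.28: clothing & footwear, €300.00 or more → 10.75% → €33.89
Bananas (3 lb) €1.91: groceries → 6% → €0.11
Subtotal = €372.03; tax = €35.25; total due = €407.28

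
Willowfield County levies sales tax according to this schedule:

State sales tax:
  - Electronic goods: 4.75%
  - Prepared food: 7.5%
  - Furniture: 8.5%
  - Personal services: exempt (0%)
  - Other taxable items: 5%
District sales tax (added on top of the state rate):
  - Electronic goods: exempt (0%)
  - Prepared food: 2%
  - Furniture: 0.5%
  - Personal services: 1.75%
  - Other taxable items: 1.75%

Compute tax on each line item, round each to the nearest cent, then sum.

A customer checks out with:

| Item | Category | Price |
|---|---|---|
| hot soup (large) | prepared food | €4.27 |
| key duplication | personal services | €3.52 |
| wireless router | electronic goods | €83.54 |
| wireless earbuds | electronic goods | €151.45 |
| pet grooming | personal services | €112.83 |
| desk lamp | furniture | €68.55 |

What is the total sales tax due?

Hot soup (large) €4.27: prepared food → 7.5% + 2% district = 9.5% → €0.41
Key duplication €3.52: personal services → 0% + 1.75% district = 1.75% → €0.06
Wireless router €83.54: electronic goods → 4.75% + 0% district = 4.75% → €3.97
Wireless earbuds €151.45: electronic goods → 4.75% + 0% district = 4.75% → €7.19
Pet grooming €112.83: personal services → 0% + 1.75% district = 1.75% → €1.97
Desk lamp €68.55: furniture → 8.5% + 0.5% district = 9% → €6.17
Total tax = €0.41 + €0.06 + €3.97 + €7.19 + €1.97 + €6.17 = €19.77

€19.77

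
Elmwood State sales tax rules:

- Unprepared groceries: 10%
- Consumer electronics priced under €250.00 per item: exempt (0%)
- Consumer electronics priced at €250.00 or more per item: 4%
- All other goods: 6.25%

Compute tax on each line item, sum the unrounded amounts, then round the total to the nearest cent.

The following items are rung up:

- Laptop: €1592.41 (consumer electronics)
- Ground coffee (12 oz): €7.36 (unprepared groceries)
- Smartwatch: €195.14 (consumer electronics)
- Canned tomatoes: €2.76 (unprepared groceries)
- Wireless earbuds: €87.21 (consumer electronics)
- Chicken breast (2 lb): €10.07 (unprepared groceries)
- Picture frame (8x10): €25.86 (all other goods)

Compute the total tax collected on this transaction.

€67.33

Laptop €1592.41: consumer electronics, €250.00 or more → 4% → €63.6964
Ground coffee (12 oz) €7.36: unprepared groceries → 10% → €0.736
Smartwatch €195.14: consumer electronics, under €250.00 → 0% → €0.00
Canned tomatoes €2.76: unprepared groceries → 10% → €0.276
Wireless earbuds €87.21: consumer electronics, under €250.00 → 0% → €0.00
Chicken breast (2 lb) €10.07: unprepared groceries → 10% → €1.007
Picture frame (8x10) €25.86: all other goods → 6.25% → €1.61625
Unrounded tax sum = €67.33165 → €67.33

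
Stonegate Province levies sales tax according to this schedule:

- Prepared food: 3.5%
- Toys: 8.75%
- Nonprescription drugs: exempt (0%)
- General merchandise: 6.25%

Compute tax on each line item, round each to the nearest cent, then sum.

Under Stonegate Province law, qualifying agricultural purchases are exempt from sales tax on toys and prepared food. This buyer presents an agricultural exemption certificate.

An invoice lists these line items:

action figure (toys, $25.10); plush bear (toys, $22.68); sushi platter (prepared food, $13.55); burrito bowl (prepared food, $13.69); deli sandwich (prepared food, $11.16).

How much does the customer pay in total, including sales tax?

Action figure $25.10: toys, buyer-exempt → 0% → $0.00
Plush bear $22.68: toys, buyer-exempt → 0% → $0.00
Sushi platter $13.55: prepared food, buyer-exempt → 0% → $0.00
Burrito bowl $13.69: prepared food, buyer-exempt → 0% → $0.00
Deli sandwich $11.16: prepared food, buyer-exempt → 0% → $0.00
Subtotal = $86.18; tax = $0.00; total due = $86.18

$86.18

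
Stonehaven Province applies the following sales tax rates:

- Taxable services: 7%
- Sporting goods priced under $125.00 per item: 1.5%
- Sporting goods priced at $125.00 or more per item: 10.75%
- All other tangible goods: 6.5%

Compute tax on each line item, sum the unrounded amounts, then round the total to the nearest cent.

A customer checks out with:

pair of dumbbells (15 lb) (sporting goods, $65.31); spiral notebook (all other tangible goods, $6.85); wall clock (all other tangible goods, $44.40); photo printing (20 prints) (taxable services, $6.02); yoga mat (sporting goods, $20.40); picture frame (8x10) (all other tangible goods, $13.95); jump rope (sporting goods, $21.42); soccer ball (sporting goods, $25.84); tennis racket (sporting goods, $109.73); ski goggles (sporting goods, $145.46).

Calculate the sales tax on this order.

$23.94

Pair of dumbbells (15 lb) $65.31: sporting goods, under $125.00 → 1.5% → $0.97965
Spiral notebook $6.85: all other tangible goods → 6.5% → $0.44525
Wall clock $44.40: all other tangible goods → 6.5% → $2.886
Photo printing (20 prints) $6.02: taxable services → 7% → $0.4214
Yoga mat $20.40: sporting goods, under $125.00 → 1.5% → $0.306
Picture frame (8x10) $13.95: all other tangible goods → 6.5% → $0.90675
Jump rope $21.42: sporting goods, under $125.00 → 1.5% → $0.3213
Soccer ball $25.84: sporting goods, under $125.00 → 1.5% → $0.3876
Tennis racket $109.73: sporting goods, under $125.00 → 1.5% → $1.64595
Ski goggles $145.46: sporting goods, $125.00 or more → 10.75% → $15.63695
Unrounded tax sum = $23.93685 → $23.94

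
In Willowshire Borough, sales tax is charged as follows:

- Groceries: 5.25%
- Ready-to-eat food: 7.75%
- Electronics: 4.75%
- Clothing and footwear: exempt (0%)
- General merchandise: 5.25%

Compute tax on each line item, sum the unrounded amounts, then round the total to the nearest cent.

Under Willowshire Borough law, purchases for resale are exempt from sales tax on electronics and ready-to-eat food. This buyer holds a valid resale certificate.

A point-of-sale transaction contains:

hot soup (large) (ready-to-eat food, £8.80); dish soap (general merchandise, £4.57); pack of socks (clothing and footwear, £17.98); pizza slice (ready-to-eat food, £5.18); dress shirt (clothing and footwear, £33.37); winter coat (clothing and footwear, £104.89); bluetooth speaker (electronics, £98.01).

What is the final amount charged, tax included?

Hot soup (large) £8.80: ready-to-eat food, buyer-exempt → 0% → £0.00
Dish soap £4.57: general merchandise → 5.25% → £0.239925
Pack of socks £17.98: clothing and footwear → 0% → £0.00
Pizza slice £5.18: ready-to-eat food, buyer-exempt → 0% → £0.00
Dress shirt £33.37: clothing and footwear → 0% → £0.00
Winter coat £104.89: clothing and footwear → 0% → £0.00
Bluetooth speaker £98.01: electronics, buyer-exempt → 0% → £0.00
Subtotal = £272.80; unrounded tax = £0.239925 → £0.24; total due = £273.04

£273.04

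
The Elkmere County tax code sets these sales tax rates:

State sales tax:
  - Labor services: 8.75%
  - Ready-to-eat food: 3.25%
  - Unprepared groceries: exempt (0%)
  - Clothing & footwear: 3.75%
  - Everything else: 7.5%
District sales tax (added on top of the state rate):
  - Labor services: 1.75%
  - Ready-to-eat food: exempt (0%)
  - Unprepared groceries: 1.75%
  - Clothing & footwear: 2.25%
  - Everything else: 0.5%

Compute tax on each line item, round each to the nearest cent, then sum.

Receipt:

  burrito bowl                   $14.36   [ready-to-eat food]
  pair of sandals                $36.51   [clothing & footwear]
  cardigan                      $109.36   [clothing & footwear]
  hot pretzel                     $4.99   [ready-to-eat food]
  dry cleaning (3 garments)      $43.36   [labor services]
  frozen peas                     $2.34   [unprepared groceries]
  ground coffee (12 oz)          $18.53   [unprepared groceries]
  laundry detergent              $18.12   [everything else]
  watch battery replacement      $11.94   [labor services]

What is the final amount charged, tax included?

Burrito bowl $14.36: ready-to-eat food → 3.25% + 0% district = 3.25% → $0.47
Pair of sandals $36.51: clothing & footwear → 3.75% + 2.25% district = 6% → $2.19
Cardigan $109.36: clothing & footwear → 3.75% + 2.25% district = 6% → $6.56
Hot pretzel $4.99: ready-to-eat food → 3.25% + 0% district = 3.25% → $0.16
Dry cleaning (3 garments) $43.36: labor services → 8.75% + 1.75% district = 10.5% → $4.55
Frozen peas $2.34: unprepared groceries → 0% + 1.75% district = 1.75% → $0.04
Ground coffee (12 oz) $18.53: unprepared groceries → 0% + 1.75% district = 1.75% → $0.32
Laundry detergent $18.12: everything else → 7.5% + 0.5% district = 8% → $1.45
Watch battery replacement $11.94: labor services → 8.75% + 1.75% district = 10.5% → $1.25
Subtotal = $259.51; tax = $16.99; total due = $276.50

$276.50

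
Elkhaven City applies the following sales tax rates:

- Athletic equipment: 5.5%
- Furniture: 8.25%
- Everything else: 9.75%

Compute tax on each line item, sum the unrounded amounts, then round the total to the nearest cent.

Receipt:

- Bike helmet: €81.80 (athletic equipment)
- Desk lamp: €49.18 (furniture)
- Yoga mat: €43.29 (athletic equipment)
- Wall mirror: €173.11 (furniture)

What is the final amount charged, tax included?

Bike helmet €81.80: athletic equipment → 5.5% → €4.499
Desk lamp €49.18: furniture → 8.25% → €4.05735
Yoga mat €43.29: athletic equipment → 5.5% → €2.38095
Wall mirror €173.11: furniture → 8.25% → €14.281575
Subtotal = €347.38; unrounded tax = €25.218875 → €25.22; total due = €372.60

€372.60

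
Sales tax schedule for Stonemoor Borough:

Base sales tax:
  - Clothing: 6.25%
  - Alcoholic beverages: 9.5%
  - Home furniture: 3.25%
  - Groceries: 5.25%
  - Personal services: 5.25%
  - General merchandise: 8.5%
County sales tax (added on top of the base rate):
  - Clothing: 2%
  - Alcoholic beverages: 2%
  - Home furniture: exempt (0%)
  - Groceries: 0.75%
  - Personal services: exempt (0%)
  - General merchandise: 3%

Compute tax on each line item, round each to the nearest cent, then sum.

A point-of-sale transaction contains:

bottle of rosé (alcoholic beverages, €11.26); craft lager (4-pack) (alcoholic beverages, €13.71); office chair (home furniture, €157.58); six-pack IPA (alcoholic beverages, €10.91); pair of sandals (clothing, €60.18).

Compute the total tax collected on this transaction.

Bottle of rosé €11.26: alcoholic beverages → 9.5% + 2% county = 11.5% → €1.29
Craft lager (4-pack) €13.71: alcoholic beverages → 9.5% + 2% county = 11.5% → €1.58
Office chair €157.58: home furniture → 3.25% + 0% county = 3.25% → €5.12
Six-pack IPA €10.91: alcoholic beverages → 9.5% + 2% county = 11.5% → €1.25
Pair of sandals €60.18: clothing → 6.25% + 2% county = 8.25% → €4.96
Total tax = €1.29 + €1.58 + €5.12 + €1.25 + €4.96 = €14.20

€14.20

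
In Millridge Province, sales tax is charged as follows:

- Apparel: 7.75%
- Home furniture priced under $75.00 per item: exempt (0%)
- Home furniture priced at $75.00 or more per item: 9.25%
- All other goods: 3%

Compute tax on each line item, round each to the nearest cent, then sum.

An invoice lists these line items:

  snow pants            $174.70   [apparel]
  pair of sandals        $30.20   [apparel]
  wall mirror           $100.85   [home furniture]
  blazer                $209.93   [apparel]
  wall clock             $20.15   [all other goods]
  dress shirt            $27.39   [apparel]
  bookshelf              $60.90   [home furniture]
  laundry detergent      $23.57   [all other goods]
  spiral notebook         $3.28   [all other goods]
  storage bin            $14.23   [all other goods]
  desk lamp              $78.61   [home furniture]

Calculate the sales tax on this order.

$52.71

Snow pants $174.70: apparel → 7.75% → $13.54
Pair of sandals $30.20: apparel → 7.75% → $2.34
Wall mirror $100.85: home furniture, $75.00 or more → 9.25% → $9.33
Blazer $209.93: apparel → 7.75% → $16.27
Wall clock $20.15: all other goods → 3% → $0.60
Dress shirt $27.39: apparel → 7.75% → $2.12
Bookshelf $60.90: home furniture, under $75.00 → 0% → $0.00
Laundry detergent $23.57: all other goods → 3% → $0.71
Spiral notebook $3.28: all other goods → 3% → $0.10
Storage bin $14.23: all other goods → 3% → $0.43
Desk lamp $78.61: home furniture, $75.00 or more → 9.25% → $7.27
Total tax = $13.54 + $2.34 + $9.33 + $16.27 + $0.60 + $2.12 + $0.71 + $0.10 + $0.43 + $7.27 = $52.71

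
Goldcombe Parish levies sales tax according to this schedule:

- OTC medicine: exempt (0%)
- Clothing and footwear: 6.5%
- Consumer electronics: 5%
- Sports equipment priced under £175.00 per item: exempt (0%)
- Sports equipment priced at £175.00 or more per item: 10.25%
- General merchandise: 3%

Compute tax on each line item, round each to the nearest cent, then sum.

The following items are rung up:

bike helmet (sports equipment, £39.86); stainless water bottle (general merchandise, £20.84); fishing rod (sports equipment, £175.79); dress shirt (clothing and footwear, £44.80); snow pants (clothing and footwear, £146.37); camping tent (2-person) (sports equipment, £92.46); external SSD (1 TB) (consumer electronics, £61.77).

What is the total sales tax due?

£34.16

Bike helmet £39.86: sports equipment, under £175.00 → 0% → £0.00
Stainless water bottle £20.84: general merchandise → 3% → £0.63
Fishing rod £175.79: sports equipment, £175.00 or more → 10.25% → £18.02
Dress shirt £44.80: clothing and footwear → 6.5% → £2.91
Snow pants £146.37: clothing and footwear → 6.5% → £9.51
Camping tent (2-person) £92.46: sports equipment, under £175.00 → 0% → £0.00
External SSD (1 TB) £61.77: consumer electronics → 5% → £3.09
Total tax = £0.63 + £18.02 + £2.91 + £9.51 + £3.09 = £34.16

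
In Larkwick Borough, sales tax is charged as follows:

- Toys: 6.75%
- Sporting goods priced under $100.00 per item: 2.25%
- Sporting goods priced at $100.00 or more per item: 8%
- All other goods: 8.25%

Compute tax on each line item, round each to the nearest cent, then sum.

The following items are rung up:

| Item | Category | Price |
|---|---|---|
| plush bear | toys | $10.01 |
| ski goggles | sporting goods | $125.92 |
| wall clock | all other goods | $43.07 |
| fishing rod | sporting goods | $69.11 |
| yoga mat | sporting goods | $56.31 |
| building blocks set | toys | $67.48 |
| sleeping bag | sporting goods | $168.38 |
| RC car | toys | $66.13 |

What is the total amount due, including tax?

$646.01

Plush bear $10.01: toys → 6.75% → $0.68
Ski goggles $125.92: sporting goods, $100.00 or more → 8% → $10.07
Wall clock $43.07: all other goods → 8.25% → $3.55
Fishing rod $69.11: sporting goods, under $100.00 → 2.25% → $1.55
Yoga mat $56.31: sporting goods, under $100.00 → 2.25% → $1.27
Building blocks set $67.48: toys → 6.75% → $4.55
Sleeping bag $168.38: sporting goods, $100.00 or more → 8% → $13.47
RC car $66.13: toys → 6.75% → $4.46
Subtotal = $606.41; tax = $39.60; total due = $646.01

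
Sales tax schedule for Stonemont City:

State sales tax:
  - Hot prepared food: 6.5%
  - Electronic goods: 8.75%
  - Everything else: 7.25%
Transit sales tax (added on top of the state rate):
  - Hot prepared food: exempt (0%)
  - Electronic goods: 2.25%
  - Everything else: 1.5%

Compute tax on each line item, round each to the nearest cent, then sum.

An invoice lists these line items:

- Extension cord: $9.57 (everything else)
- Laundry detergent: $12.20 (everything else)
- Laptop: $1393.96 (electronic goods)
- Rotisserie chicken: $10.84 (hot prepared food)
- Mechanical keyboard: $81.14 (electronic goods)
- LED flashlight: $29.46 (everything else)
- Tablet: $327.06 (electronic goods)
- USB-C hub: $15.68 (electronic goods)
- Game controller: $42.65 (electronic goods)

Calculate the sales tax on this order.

Extension cord $9.57: everything else → 7.25% + 1.5% transit = 8.75% → $0.84
Laundry detergent $12.20: everything else → 7.25% + 1.5% transit = 8.75% → $1.07
Laptop $1393.96: electronic goods → 8.75% + 2.25% transit = 11% → $153.34
Rotisserie chicken $10.84: hot prepared food → 6.5% + 0% transit = 6.5% → $0.70
Mechanical keyboard $81.14: electronic goods → 8.75% + 2.25% transit = 11% → $8.93
LED flashlight $29.46: everything else → 7.25% + 1.5% transit = 8.75% → $2.58
Tablet $327.06: electronic goods → 8.75% + 2.25% transit = 11% → $35.98
USB-C hub $15.68: electronic goods → 8.75% + 2.25% transit = 11% → $1.72
Game controller $42.65: electronic goods → 8.75% + 2.25% transit = 11% → $4.69
Total tax = $0.84 + $1.07 + $153.34 + $0.70 + $8.93 + $2.58 + $35.98 + $1.72 + $4.69 = $209.85

$209.85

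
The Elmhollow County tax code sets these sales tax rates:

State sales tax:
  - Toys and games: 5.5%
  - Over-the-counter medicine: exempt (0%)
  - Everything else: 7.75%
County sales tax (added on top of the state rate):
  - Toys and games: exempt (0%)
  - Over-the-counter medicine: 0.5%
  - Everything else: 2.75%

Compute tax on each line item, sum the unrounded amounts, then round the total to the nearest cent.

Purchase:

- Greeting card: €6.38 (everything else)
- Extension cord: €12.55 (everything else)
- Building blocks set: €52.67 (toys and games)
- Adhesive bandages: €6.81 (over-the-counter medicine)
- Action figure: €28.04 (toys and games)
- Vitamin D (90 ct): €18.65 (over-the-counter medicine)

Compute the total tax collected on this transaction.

€6.55

Greeting card €6.38: everything else → 7.75% + 2.75% county = 10.5% → €0.6699
Extension cord €12.55: everything else → 7.75% + 2.75% county = 10.5% → €1.31775
Building blocks set €52.67: toys and games → 5.5% + 0% county = 5.5% → €2.89685
Adhesive bandages €6.81: over-the-counter medicine → 0% + 0.5% county = 0.5% → €0.03405
Action figure €28.04: toys and games → 5.5% + 0% county = 5.5% → €1.5422
Vitamin D (90 ct) €18.65: over-the-counter medicine → 0% + 0.5% county = 0.5% → €0.09325
Unrounded tax sum = €6.554 → €6.55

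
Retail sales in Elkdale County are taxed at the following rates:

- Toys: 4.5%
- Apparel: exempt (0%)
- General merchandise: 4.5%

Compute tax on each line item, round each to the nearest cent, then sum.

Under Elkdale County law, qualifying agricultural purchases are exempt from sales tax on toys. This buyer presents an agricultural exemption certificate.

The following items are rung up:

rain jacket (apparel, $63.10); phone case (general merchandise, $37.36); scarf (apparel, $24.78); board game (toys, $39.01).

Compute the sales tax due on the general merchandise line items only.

Phone case $37.36: general merchandise → 4.5% → $1.68
Tax on general merchandise = $1.68

$1.68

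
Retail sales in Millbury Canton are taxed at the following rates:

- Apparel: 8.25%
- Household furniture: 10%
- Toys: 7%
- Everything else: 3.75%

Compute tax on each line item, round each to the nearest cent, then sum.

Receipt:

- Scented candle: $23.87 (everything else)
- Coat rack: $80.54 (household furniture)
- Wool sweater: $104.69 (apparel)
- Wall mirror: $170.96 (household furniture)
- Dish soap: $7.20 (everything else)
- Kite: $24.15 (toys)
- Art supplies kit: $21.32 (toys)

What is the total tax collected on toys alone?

$3.18

Kite $24.15: toys → 7% → $1.69
Art supplies kit $21.32: toys → 7% → $1.49
Tax on toys = $1.69 + $1.49 = $3.18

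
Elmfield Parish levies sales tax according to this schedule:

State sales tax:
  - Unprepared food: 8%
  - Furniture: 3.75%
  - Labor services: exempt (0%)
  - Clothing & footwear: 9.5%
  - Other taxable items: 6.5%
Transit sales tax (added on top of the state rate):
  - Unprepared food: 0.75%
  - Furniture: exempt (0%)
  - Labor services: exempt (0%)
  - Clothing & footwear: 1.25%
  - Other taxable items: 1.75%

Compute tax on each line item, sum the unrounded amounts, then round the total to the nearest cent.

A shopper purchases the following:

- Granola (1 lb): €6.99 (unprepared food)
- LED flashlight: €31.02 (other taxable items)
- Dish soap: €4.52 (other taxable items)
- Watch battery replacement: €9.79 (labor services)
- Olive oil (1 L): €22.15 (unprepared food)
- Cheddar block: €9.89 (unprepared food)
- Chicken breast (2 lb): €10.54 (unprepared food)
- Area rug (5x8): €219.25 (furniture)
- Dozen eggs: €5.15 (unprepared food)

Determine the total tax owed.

€15.94

Granola (1 lb) €6.99: unprepared food → 8% + 0.75% transit = 8.75% → €0.611625
LED flashlight €31.02: other taxable items → 6.5% + 1.75% transit = 8.25% → €2.55915
Dish soap €4.52: other taxable items → 6.5% + 1.75% transit = 8.25% → €0.3729
Watch battery replacement €9.79: labor services → 0% + 0% transit = 0% → €0.00
Olive oil (1 L) €22.15: unprepared food → 8% + 0.75% transit = 8.75% → €1.938125
Cheddar block €9.89: unprepared food → 8% + 0.75% transit = 8.75% → €0.865375
Chicken breast (2 lb) €10.54: unprepared food → 8% + 0.75% transit = 8.75% → €0.92225
Area rug (5x8) €219.25: furniture → 3.75% + 0% transit = 3.75% → €8.221875
Dozen eggs €5.15: unprepared food → 8% + 0.75% transit = 8.75% → €0.450625
Unrounded tax sum = €15.941925 → €15.94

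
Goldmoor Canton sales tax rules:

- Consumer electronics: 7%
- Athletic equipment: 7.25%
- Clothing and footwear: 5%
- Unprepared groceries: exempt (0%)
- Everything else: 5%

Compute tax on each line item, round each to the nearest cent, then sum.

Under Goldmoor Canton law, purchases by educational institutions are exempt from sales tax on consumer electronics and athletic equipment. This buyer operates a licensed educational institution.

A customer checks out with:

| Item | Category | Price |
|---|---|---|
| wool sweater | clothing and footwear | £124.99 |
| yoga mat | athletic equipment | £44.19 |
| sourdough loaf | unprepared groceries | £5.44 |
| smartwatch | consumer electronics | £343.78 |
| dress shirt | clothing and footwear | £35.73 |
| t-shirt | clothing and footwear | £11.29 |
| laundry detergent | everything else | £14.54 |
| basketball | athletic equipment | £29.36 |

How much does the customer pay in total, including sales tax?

Wool sweater £124.99: clothing and footwear → 5% → £6.25
Yoga mat £44.19: athletic equipment, buyer-exempt → 0% → £0.00
Sourdough loaf £5.44: unprepared groceries → 0% → £0.00
Smartwatch £343.78: consumer electronics, buyer-exempt → 0% → £0.00
Dress shirt £35.73: clothing and footwear → 5% → £1.79
T-shirt £11.29: clothing and footwear → 5% → £0.56
Laundry detergent £14.54: everything else → 5% → £0.73
Basketball £29.36: athletic equipment, buyer-exempt → 0% → £0.00
Subtotal = £609.32; tax = £9.33; total due = £618.65

£618.65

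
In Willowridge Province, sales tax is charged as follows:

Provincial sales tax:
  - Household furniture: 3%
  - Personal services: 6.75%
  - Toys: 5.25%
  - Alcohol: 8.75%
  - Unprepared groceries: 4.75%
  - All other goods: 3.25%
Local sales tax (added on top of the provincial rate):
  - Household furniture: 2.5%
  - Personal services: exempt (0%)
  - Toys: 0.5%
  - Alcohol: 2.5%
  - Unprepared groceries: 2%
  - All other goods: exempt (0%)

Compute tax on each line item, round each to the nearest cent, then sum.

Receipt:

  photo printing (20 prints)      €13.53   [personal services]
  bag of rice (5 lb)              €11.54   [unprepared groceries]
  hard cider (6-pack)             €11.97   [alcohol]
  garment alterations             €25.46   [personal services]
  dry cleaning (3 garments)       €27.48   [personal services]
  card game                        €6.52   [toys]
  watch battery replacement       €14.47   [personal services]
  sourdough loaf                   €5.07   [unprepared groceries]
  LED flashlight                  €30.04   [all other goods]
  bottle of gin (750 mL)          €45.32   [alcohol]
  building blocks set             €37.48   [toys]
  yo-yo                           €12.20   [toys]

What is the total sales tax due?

€17.24

Photo printing (20 prints) €13.53: personal services → 6.75% + 0% local = 6.75% → €0.91
Bag of rice (5 lb) €11.54: unprepared groceries → 4.75% + 2% local = 6.75% → €0.78
Hard cider (6-pack) €11.97: alcohol → 8.75% + 2.5% local = 11.25% → €1.35
Garment alterations €25.46: personal services → 6.75% + 0% local = 6.75% → €1.72
Dry cleaning (3 garments) €27.48: personal services → 6.75% + 0% local = 6.75% → €1.85
Card game €6.52: toys → 5.25% + 0.5% local = 5.75% → €0.37
Watch battery replacement €14.47: personal services → 6.75% + 0% local = 6.75% → €0.98
Sourdough loaf €5.07: unprepared groceries → 4.75% + 2% local = 6.75% → €0.34
LED flashlight €30.04: all other goods → 3.25% + 0% local = 3.25% → €0.98
Bottle of gin (750 mL) €45.32: alcohol → 8.75% + 2.5% local = 11.25% → €5.10
Building blocks set €37.48: toys → 5.25% + 0.5% local = 5.75% → €2.16
Yo-yo €12.20: toys → 5.25% + 0.5% local = 5.75% → €0.70
Total tax = €0.91 + €0.78 + €1.35 + €1.72 + €1.85 + €0.37 + €0.98 + €0.34 + €0.98 + €5.10 + €2.16 + €0.70 = €17.24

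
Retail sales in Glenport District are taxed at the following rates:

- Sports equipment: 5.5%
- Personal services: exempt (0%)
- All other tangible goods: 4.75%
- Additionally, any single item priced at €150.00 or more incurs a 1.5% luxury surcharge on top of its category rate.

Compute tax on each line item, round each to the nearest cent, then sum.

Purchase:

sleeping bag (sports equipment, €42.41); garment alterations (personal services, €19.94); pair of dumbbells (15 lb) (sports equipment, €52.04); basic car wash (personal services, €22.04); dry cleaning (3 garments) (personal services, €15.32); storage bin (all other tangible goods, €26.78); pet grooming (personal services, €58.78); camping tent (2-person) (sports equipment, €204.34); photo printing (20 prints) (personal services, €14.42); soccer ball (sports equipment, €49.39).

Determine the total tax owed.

€23.48

Sleeping bag €42.41: sports equipment → 5.5% → €2.33
Garment alterations €19.94: personal services → 0% → €0.00
Pair of dumbbells (15 lb) €52.04: sports equipment → 5.5% → €2.86
Basic car wash €22.04: personal services → 0% → €0.00
Dry cleaning (3 garments) €15.32: personal services → 0% → €0.00
Storage bin €26.78: all other tangible goods → 4.75% → €1.27
Pet grooming €58.78: personal services → 0% → €0.00
Camping tent (2-person) €204.34: sports equipment → 5.5% + 1.5% surcharge = 7% → €14.30
Photo printing (20 prints) €14.42: personal services → 0% → €0.00
Soccer ball €49.39: sports equipment → 5.5% → €2.72
Total tax = €2.33 + €2.86 + €1.27 + €14.30 + €2.72 = €23.48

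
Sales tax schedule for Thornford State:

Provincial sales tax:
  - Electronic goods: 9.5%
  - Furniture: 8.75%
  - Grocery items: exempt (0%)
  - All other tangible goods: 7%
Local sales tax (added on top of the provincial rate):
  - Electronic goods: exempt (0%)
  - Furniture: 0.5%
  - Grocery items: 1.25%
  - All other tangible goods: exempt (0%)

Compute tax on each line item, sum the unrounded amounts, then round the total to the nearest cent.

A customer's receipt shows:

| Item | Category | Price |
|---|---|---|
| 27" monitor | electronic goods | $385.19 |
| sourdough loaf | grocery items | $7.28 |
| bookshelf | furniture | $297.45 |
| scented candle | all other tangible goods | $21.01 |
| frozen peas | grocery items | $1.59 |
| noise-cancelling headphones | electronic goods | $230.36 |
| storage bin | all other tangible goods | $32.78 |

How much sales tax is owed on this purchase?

$89.87

27" monitor $385.19: electronic goods → 9.5% + 0% local = 9.5% → $36.59305
Sourdough loaf $7.28: grocery items → 0% + 1.25% local = 1.25% → $0.091
Bookshelf $297.45: furniture → 8.75% + 0.5% local = 9.25% → $27.514125
Scented candle $21.01: all other tangible goods → 7% + 0% local = 7% → $1.4707
Frozen peas $1.59: grocery items → 0% + 1.25% local = 1.25% → $0.019875
Noise-cancelling headphones $230.36: electronic goods → 9.5% + 0% local = 9.5% → $21.8842
Storage bin $32.78: all other tangible goods → 7% + 0% local = 7% → $2.2946
Unrounded tax sum = $89.86755 → $89.87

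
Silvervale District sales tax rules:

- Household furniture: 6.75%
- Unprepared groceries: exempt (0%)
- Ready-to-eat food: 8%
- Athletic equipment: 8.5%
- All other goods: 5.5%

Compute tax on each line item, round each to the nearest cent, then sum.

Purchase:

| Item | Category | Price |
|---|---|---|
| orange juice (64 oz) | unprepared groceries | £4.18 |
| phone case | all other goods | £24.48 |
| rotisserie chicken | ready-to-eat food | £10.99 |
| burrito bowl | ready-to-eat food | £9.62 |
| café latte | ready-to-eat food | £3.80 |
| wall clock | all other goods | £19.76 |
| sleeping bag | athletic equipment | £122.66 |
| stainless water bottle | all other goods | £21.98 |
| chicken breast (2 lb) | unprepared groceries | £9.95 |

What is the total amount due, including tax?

Orange juice (64 oz) £4.18: unprepared groceries → 0% → £0.00
Phone case £24.48: all other goods → 5.5% → £1.35
Rotisserie chicken £10.99: ready-to-eat food → 8% → £0.88
Burrito bowl £9.62: ready-to-eat food → 8% → £0.77
Café latte £3.80: ready-to-eat food → 8% → £0.30
Wall clock £19.76: all other goods → 5.5% → £1.09
Sleeping bag £122.66: athletic equipment → 8.5% → £10.43
Stainless water bottle £21.98: all other goods → 5.5% → £1.21
Chicken breast (2 lb) £9.95: unprepared groceries → 0% → £0.00
Subtotal = £227.42; tax = £16.03; total due = £243.45

£243.45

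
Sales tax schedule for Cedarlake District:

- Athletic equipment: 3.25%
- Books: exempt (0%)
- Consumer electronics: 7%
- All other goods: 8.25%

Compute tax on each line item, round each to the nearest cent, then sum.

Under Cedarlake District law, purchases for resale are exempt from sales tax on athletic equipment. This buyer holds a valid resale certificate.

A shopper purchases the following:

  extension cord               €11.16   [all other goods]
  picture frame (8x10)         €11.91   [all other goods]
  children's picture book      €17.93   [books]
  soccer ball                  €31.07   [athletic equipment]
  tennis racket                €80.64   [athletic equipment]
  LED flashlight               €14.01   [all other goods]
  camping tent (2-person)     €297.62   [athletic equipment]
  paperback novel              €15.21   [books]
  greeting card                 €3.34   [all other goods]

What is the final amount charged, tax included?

€486.23

Extension cord €11.16: all other goods → 8.25% → €0.92
Picture frame (8x10) €11.91: all other goods → 8.25% → €0.98
Children's picture book €17.93: books → 0% → €0.00
Soccer ball €31.07: athletic equipment, buyer-exempt → 0% → €0.00
Tennis racket €80.64: athletic equipment, buyer-exempt → 0% → €0.00
LED flashlight €14.01: all other goods → 8.25% → €1.16
Camping tent (2-person) €297.62: athletic equipment, buyer-exempt → 0% → €0.00
Paperback novel €15.21: books → 0% → €0.00
Greeting card €3.34: all other goods → 8.25% → €0.28
Subtotal = €482.89; tax = €3.34; total due = €486.23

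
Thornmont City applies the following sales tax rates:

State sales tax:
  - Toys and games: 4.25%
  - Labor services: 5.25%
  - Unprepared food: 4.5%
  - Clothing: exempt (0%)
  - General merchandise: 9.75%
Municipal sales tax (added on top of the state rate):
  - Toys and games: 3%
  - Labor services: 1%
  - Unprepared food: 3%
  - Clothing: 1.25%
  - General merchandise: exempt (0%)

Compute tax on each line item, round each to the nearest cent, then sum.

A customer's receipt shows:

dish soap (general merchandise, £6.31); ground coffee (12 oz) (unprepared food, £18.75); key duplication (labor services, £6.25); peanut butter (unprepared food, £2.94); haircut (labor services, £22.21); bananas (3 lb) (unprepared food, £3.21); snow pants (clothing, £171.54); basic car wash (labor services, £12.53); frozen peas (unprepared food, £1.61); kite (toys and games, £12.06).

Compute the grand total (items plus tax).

Dish soap £6.31: general merchandise → 9.75% + 0% municipal = 9.75% → £0.62
Ground coffee (12 oz) £18.75: unprepared food → 4.5% + 3% municipal = 7.5% → £1.41
Key duplication £6.25: labor services → 5.25% + 1% municipal = 6.25% → £0.39
Peanut butter £2.94: unprepared food → 4.5% + 3% municipal = 7.5% → £0.22
Haircut £22.21: labor services → 5.25% + 1% municipal = 6.25% → £1.39
Bananas (3 lb) £3.21: unprepared food → 4.5% + 3% municipal = 7.5% → £0.24
Snow pants £171.54: clothing → 0% + 1.25% municipal = 1.25% → £2.14
Basic car wash £12.53: labor services → 5.25% + 1% municipal = 6.25% → £0.78
Frozen peas £1.61: unprepared food → 4.5% + 3% municipal = 7.5% → £0.12
Kite £12.06: toys and games → 4.25% + 3% municipal = 7.25% → £0.87
Subtotal = £257.41; tax = £8.18; total due = £265.59

£265.59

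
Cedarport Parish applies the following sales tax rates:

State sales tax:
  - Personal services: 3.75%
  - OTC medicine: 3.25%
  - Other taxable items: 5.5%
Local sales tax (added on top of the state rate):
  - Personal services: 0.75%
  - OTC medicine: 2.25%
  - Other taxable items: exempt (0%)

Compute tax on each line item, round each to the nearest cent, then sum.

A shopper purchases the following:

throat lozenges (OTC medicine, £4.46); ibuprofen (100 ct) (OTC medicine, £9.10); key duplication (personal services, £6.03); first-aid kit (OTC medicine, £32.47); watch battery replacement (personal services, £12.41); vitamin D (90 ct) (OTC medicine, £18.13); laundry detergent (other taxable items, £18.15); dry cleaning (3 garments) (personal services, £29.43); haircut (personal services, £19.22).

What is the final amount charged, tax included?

£156.95

Throat lozenges £4.46: OTC medicine → 3.25% + 2.25% local = 5.5% → £0.25
Ibuprofen (100 ct) £9.10: OTC medicine → 3.25% + 2.25% local = 5.5% → £0.50
Key duplication £6.03: personal services → 3.75% + 0.75% local = 4.5% → £0.27
First-aid kit £32.47: OTC medicine → 3.25% + 2.25% local = 5.5% → £1.79
Watch battery replacement £12.41: personal services → 3.75% + 0.75% local = 4.5% → £0.56
Vitamin D (90 ct) £18.13: OTC medicine → 3.25% + 2.25% local = 5.5% → £1.00
Laundry detergent £18.15: other taxable items → 5.5% + 0% local = 5.5% → £1.00
Dry cleaning (3 garments) £29.43: personal services → 3.75% + 0.75% local = 4.5% → £1.32
Haircut £19.22: personal services → 3.75% + 0.75% local = 4.5% → £0.86
Subtotal = £149.40; tax = £7.55; total due = £156.95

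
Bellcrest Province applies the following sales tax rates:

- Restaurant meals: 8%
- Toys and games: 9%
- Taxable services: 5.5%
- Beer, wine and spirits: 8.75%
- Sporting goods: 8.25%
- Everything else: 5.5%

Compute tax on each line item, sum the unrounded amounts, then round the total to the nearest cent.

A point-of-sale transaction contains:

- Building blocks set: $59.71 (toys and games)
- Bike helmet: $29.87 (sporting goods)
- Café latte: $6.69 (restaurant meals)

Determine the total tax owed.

$8.37

Building blocks set $59.71: toys and games → 9% → $5.3739
Bike helmet $29.87: sporting goods → 8.25% → $2.464275
Café latte $6.69: restaurant meals → 8% → $0.5352
Unrounded tax sum = $8.373375 → $8.37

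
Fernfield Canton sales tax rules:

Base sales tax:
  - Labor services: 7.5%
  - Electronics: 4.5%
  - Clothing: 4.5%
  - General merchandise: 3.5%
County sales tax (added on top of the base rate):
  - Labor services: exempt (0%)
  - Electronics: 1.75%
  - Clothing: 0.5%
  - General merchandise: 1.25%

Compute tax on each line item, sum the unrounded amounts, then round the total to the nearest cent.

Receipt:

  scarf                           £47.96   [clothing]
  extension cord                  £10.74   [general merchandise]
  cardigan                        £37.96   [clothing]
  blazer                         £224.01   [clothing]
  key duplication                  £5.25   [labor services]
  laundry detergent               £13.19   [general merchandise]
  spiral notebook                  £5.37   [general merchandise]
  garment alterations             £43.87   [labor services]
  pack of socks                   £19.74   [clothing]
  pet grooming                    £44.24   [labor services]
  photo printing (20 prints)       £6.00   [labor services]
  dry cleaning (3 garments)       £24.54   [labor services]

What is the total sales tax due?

Scarf £47.96: clothing → 4.5% + 0.5% county = 5% → £2.398
Extension cord £10.74: general merchandise → 3.5% + 1.25% county = 4.75% → £0.51015
Cardigan £37.96: clothing → 4.5% + 0.5% county = 5% → £1.898
Blazer £224.01: clothing → 4.5% + 0.5% county = 5% → £11.2005
Key duplication £5.25: labor services → 7.5% + 0% county = 7.5% → £0.39375
Laundry detergent £13.19: general merchandise → 3.5% + 1.25% county = 4.75% → £0.626525
Spiral notebook £5.37: general merchandise → 3.5% + 1.25% county = 4.75% → £0.255075
Garment alterations £43.87: labor services → 7.5% + 0% county = 7.5% → £3.29025
Pack of socks £19.74: clothing → 4.5% + 0.5% county = 5% → £0.987
Pet grooming £44.24: labor services → 7.5% + 0% county = 7.5% → £3.318
Photo printing (20 prints) £6.00: labor services → 7.5% + 0% county = 7.5% → £0.45
Dry cleaning (3 garments) £24.54: labor services → 7.5% + 0% county = 7.5% → £1.8405
Unrounded tax sum = £27.16775 → £27.17

£27.17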